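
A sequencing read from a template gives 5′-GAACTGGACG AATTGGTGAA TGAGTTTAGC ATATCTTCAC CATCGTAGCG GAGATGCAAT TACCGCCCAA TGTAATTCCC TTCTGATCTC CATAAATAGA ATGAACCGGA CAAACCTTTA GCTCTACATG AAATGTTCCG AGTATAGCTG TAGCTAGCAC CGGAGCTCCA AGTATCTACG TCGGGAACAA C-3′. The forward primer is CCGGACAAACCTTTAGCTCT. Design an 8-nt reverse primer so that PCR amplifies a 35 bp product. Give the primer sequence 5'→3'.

The forward primer binds at positions 106–125, so a 35 bp product ends at position 106 + 35 − 1 = 140.
The reverse primer anneals to the top strand over positions 133–140, i.e. to ATGTTCCG.
Its sequence written 5'→3' is the reverse complement: CGGAACAT.

5'-CGGAACAT-3'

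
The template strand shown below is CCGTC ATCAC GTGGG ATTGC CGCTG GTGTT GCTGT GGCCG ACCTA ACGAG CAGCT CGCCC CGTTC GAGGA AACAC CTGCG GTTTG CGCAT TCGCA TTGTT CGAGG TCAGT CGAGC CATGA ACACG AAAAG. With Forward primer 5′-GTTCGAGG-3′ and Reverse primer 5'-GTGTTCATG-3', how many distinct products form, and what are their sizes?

The forward primer GTTCGAGG matches the top strand at positions 62–69, 98–105.
The reverse primer's reverse complement is CATGAACAC, matching at positions 116–124.
Each forward site pairs with the reverse site to give a product ending at position 124: sizes 63, 27 bp.

Two products: 63 bp, 27 bp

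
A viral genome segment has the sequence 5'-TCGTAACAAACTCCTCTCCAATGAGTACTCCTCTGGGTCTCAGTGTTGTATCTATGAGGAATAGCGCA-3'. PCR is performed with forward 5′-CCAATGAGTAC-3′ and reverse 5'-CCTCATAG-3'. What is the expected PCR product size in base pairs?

42 bp

The forward primer matches the template at positions 18–28.
Taking the reverse complement of CCTCATAG gives CTATGAGG, found at positions 52–59 on the template; the primer anneals here to the top strand with its 3' end pointing upstream.
Amplicon spans positions 18–59: 42 bp.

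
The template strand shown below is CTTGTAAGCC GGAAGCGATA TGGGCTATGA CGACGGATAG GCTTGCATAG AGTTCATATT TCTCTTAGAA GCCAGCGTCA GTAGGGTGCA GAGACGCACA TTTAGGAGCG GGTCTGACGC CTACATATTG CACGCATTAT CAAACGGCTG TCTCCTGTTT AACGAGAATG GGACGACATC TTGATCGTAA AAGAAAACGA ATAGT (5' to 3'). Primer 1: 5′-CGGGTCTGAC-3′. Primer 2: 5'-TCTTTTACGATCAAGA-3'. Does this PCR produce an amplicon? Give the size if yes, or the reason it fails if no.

Primer 1 (CGGGTCTGAC) matches the top strand at positions 109–118; it acts as a forward primer.
Primer 2's reverse complement is TCTTGATCGTAAAAGA, matching the top strand at positions 179–194; it acts as a reverse primer.
The 3' ends face each other across positions 109–194, giving an 86 bp product.

Yes — an 86 bp product.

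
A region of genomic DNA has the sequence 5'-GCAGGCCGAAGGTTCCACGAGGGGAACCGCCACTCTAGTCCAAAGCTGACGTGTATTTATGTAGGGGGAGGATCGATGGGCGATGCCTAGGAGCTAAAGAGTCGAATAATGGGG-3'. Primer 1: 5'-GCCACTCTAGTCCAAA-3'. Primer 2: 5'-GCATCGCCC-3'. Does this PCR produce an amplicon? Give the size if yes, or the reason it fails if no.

Yes — a 58 bp product.

Primer 1 (GCCACTCTAGTCCAAA) matches the top strand at positions 29–44; it acts as a forward primer.
Primer 2's reverse complement is GGGCGATGC, matching the top strand at positions 78–86; it acts as a reverse primer.
The 3' ends face each other across positions 29–86, giving a 58 bp product.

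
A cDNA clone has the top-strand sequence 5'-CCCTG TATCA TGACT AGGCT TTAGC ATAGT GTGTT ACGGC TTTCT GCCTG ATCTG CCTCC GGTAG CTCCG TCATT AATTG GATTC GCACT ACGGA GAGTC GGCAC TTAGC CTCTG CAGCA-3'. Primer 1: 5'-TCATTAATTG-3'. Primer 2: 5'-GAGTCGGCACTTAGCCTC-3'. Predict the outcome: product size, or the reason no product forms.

No product — both primers anneal to the same strand and extend in the same direction.

Primer 1 (TCATTAATTG) matches the top strand at positions 71–80 (3' end points downstream).
Primer 2 (GAGTCGGCACTTAGCCTC) also matches the top strand directly, at positions 96–113 — its reverse complement GAGGCTAAGTGCCGACTC is not present.
Both primers anneal to the bottom strand with 3' ends pointing the same way, so neither can prime synthesis back toward the other.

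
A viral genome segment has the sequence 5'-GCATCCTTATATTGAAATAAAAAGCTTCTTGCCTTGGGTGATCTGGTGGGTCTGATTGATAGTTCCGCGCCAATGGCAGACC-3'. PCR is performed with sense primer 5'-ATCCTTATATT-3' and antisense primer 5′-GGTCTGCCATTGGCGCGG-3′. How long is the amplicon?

Forward primer ATCCTTATATT is found on the top strand at positions 3–13.
Reverse complement of the reverse primer: CCGCGCCAATGGCAGACC. This occurs on the top strand at positions 65–82.
The product runs from position 3 to position 82, so its length is 82 − 3 + 1 = 80 bp.

80 bp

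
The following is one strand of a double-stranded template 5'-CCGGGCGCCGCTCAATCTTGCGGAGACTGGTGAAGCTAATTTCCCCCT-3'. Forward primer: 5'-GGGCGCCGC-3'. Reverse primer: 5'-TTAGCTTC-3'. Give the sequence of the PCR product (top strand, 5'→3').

5'-GGGCGCCGCTCAATCTTGCGGAGACTGGTGAAGCTAA-3'

The forward primer matches the template at positions 3–11.
Taking the reverse complement of TTAGCTTC gives GAAGCTAA, found at positions 32–39 on the template; the primer anneals here to the top strand with its 3' end pointing upstream.
The product is the template from position 3 through 39 (37 bp).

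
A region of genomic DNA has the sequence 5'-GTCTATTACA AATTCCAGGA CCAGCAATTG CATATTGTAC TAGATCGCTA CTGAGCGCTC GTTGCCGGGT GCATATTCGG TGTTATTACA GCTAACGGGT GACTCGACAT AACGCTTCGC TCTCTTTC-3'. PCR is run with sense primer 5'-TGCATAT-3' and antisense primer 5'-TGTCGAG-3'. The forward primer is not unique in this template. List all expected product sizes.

The forward primer TGCATAT matches the top strand at positions 29–35, 70–76.
The reverse primer's reverse complement is CTCGACA, matching at positions 103–109.
Each forward site pairs with the reverse site to give a product ending at position 109: sizes 81, 40 bp.

81 bp, 40 bp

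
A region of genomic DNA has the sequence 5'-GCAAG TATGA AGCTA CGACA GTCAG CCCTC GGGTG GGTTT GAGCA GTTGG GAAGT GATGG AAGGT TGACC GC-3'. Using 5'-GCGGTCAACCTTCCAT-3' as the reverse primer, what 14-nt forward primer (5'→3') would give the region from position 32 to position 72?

The reverse primer's reverse complement ATGGAAGGTTGACCGC matches the template at positions 57–72; the product starts at position 32.
The forward primer is identical to the top strand over positions 32–45: GGTGGGTTTGAGCA.

5'-GGTGGGTTTGAGCA-3'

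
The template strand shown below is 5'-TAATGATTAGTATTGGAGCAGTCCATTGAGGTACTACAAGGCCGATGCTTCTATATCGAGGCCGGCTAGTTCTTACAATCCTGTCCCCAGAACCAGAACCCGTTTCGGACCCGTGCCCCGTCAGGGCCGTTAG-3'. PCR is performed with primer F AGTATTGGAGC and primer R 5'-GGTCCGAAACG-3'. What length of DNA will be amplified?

Scanning the template, AGTATTGGAGC occurs at positions 9–19; this primer anneals to the bottom strand there with its 3' end pointing downstream.
The reverse primer's reverse complement is CGTTTCGGACC, which matches the template at positions 101–111.
The product runs from position 9 to position 111, so its length is 111 − 9 + 1 = 103 bp.

103 bp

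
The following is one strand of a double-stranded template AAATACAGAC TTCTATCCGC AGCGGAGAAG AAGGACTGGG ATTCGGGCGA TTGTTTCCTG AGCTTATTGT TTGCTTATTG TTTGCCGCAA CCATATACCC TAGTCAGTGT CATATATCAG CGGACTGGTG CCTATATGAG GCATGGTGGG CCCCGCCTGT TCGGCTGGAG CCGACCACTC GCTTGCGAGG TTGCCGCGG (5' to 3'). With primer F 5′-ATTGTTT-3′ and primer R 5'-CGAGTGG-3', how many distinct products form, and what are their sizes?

The forward primer ATTGTTT matches the top strand at positions 50–56, 66–72, 77–83.
The reverse primer's reverse complement is CCACTCG, matching at positions 175–181.
Each forward site pairs with the reverse site to give a product ending at position 181: sizes 132, 116, 105 bp.

Three products: 132 bp, 116 bp, 105 bp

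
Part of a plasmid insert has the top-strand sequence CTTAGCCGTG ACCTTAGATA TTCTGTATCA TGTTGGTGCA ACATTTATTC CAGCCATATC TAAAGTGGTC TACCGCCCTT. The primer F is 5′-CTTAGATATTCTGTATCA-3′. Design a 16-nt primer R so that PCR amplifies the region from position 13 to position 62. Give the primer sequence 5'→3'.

5'-TAGATATGGCTGGAAT-3'

The product's 3' end on the top strand is position 62.
The reverse primer anneals to the top strand over positions 47–62, i.e. to ATTCCAGCCATATCTA.
Its sequence written 5'→3' is the reverse complement: TAGATATGGCTGGAAT.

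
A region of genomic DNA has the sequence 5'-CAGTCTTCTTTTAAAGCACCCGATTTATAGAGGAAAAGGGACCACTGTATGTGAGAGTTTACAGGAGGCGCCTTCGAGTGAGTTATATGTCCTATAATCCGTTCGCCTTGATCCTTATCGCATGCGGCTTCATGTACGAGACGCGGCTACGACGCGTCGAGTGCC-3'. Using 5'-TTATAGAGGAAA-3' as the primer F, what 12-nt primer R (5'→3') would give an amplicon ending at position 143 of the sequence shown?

The forward primer binds at positions 25–36; the product's 3' end on the top strand is position 143.
The reverse primer anneals to the top strand over positions 132–143, i.e. to ATGTACGAGACG.
Its sequence written 5'→3' is the reverse complement: CGTCTCGTACAT.

5'-CGTCTCGTACAT-3'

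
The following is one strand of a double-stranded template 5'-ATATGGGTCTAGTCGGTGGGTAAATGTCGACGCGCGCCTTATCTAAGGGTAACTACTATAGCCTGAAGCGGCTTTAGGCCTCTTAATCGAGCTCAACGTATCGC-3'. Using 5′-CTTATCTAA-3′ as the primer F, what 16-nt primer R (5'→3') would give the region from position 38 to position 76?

5'-TAAAGCCGCTTCAGGC-3'

The product's 3' end on the top strand is position 76.
The reverse primer anneals to the top strand over positions 61–76, i.e. to GCCTGAAGCGGCTTTA.
Its sequence written 5'→3' is the reverse complement: TAAAGCCGCTTCAGGC.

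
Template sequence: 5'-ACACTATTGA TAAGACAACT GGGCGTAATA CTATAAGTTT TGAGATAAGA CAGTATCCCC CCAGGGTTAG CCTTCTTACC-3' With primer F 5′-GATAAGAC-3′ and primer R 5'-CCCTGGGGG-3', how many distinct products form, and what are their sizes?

The forward primer GATAAGAC matches the top strand at positions 9–16, 44–51.
The reverse primer's reverse complement is CCCCCAGGG, matching at positions 58–66.
Each forward site pairs with the reverse site to give a product ending at position 66: sizes 58, 23 bp.

Two products: 58 bp, 23 bp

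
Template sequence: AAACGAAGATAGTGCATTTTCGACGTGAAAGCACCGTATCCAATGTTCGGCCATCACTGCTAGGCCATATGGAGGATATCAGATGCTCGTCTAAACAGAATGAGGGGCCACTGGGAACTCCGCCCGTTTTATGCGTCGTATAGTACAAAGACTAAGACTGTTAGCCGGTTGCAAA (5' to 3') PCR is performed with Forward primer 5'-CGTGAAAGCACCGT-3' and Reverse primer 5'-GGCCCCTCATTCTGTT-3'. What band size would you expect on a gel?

Forward primer CGTGAAAGCACCGT is found on the top strand at positions 24–37.
Taking the reverse complement of GGCCCCTCATTCTGTT gives AACAGAATGAGGGGCC, found at positions 94–109 on the template; the primer anneals here to the top strand with its 3' end pointing upstream.
Amplicon spans positions 24–109: 86 bp.

86 bp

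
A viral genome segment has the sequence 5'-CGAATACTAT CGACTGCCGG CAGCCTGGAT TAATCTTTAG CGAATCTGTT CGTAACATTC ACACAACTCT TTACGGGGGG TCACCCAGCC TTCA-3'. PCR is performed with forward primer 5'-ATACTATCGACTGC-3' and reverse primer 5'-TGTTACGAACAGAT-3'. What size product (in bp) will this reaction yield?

Forward primer ATACTATCGACTGC is found on the top strand at positions 4–17.
The reverse primer's reverse complement is ATCTGTTCGTAACA, which matches the template at positions 44–57.
Product length = (reverse-primer end) − (forward-primer start) + 1 = 57 − 4 + 1 = 54 bp.

54 bp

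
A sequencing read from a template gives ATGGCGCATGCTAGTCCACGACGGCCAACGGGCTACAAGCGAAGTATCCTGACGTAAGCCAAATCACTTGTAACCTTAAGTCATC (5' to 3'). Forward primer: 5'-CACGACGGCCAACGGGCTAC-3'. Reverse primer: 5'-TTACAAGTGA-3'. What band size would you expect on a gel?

The forward primer matches the template at positions 17–36.
Taking the reverse complement of TTACAAGTGA gives TCACTTGTAA, found at positions 64–73 on the template; the primer anneals here to the top strand with its 3' end pointing upstream.
The product runs from position 17 to position 73, so its length is 73 − 17 + 1 = 57 bp.

57 bp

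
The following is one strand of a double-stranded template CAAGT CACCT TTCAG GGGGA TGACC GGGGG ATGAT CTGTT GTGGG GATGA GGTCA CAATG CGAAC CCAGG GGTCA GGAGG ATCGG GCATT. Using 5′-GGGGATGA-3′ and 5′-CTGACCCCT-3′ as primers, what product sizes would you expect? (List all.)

The forward primer GGGGATGA matches the top strand at positions 16–23, 27–34, 43–50.
The reverse primer's reverse complement is AGGGGTCAG, matching at positions 68–76.
Each forward site pairs with the reverse site to give a product ending at position 76: sizes 61, 50, 34 bp.

61 bp, 50 bp, 34 bp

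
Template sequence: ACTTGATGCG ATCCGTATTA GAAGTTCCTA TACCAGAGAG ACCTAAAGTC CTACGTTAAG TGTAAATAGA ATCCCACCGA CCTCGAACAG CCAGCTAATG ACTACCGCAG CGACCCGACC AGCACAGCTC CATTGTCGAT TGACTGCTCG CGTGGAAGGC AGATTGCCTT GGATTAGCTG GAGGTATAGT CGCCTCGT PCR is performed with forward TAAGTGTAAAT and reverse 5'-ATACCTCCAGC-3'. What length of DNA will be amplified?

131 bp

Forward primer TAAGTGTAAAT is found on the top strand at positions 57–67.
The reverse primer's reverse complement is GCTGGAGGTAT, which matches the template at positions 177–187.
The product runs from position 57 to position 187, so its length is 187 − 57 + 1 = 131 bp.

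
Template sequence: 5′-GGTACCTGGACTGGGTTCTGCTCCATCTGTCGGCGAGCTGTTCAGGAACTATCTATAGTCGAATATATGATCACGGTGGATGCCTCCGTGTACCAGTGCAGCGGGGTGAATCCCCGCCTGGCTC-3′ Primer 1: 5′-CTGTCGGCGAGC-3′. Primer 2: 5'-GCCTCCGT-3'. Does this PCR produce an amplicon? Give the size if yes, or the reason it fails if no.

No product — both primers anneal to the same strand and extend in the same direction.

Primer 1 (CTGTCGGCGAGC) matches the top strand at positions 27–38 (3' end points downstream).
Primer 2 (GCCTCCGT) also matches the top strand directly, at positions 82–89 — its reverse complement ACGGAGGC is not present.
Both primers anneal to the bottom strand with 3' ends pointing the same way, so neither can prime synthesis back toward the other.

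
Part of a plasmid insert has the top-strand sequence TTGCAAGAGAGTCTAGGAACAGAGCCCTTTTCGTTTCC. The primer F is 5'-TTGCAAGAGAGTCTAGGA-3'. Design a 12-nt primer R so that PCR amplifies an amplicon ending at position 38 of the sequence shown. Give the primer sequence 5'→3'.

The forward primer binds at positions 1–18; the product's 3' end on the top strand is position 38.
The reverse primer anneals to the top strand over positions 27–38, i.e. to CTTTTCGTTTCC.
Its sequence written 5'→3' is the reverse complement: GGAAACGAAAAG.

5'-GGAAACGAAAAG-3'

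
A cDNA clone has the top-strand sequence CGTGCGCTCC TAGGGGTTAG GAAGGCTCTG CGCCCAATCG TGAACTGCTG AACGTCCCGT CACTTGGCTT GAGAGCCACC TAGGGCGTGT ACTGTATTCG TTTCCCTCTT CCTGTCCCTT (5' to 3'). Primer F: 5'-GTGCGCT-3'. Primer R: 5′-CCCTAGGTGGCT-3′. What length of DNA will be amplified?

Forward primer GTGCGCT is found on the top strand at positions 2–8.
The reverse primer's reverse complement is AGCCACCTAGGG, which matches the template at positions 74–85.
Product length = (reverse-primer end) − (forward-primer start) + 1 = 85 − 2 + 1 = 84 bp.

84 bp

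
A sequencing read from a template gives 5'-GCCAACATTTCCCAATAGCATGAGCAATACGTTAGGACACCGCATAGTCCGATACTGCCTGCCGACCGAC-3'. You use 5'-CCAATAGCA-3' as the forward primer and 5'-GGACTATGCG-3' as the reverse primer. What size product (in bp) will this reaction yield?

39 bp

The forward primer matches the template at positions 12–20.
The reverse primer's reverse complement is CGCATAGTCC, which matches the template at positions 41–50.
Product length = (reverse-primer end) − (forward-primer start) + 1 = 50 − 12 + 1 = 39 bp.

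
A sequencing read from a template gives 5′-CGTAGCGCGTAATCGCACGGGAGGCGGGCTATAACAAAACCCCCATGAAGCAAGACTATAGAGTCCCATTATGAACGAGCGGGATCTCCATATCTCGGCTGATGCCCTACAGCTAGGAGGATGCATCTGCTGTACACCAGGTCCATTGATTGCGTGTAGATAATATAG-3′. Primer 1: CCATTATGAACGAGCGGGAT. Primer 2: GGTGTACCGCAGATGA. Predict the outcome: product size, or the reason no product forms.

No product — primer 2 has no binding site in the template.

Primer 2 (GGTGTACCGCAGATGA) does not match the top strand, and its reverse complement TCATCTGCGGTACACC does not match either.
With no annealing site for primer 2, no amplification occurs.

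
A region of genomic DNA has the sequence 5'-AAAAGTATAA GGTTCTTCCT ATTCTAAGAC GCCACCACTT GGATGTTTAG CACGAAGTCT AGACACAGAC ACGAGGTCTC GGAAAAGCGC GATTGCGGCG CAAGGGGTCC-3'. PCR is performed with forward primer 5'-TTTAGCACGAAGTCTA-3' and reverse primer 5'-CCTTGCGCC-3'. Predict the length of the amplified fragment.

The forward primer matches the template at positions 46–61.
Reverse complement of the reverse primer: GGCGCAAGG. This occurs on the top strand at positions 97–105.
Amplicon spans positions 46–105: 60 bp.

60 bp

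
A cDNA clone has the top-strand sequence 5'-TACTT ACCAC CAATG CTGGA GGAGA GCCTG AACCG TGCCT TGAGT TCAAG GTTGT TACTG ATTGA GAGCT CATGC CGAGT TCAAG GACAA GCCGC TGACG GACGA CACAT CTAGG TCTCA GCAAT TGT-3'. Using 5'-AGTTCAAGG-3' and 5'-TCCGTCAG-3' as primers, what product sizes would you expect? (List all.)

The forward primer AGTTCAAGG matches the top strand at positions 43–51, 78–86.
The reverse primer's reverse complement is CTGACGGA, matching at positions 95–102.
Each forward site pairs with the reverse site to give a product ending at position 102: sizes 60, 25 bp.

60 bp, 25 bp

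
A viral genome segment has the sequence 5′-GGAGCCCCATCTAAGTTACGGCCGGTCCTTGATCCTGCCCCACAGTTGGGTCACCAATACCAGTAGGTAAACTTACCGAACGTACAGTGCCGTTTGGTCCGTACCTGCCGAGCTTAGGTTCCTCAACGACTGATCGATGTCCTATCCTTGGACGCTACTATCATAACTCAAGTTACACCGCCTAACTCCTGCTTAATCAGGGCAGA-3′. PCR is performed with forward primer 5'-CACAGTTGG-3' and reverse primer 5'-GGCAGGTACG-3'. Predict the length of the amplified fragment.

The forward primer matches the template at positions 41–49.
Taking the reverse complement of GGCAGGTACG gives CGTACCTGCC, found at positions 100–109 on the template; the primer anneals here to the top strand with its 3' end pointing upstream.
Amplicon spans positions 41–109: 69 bp.

69 bp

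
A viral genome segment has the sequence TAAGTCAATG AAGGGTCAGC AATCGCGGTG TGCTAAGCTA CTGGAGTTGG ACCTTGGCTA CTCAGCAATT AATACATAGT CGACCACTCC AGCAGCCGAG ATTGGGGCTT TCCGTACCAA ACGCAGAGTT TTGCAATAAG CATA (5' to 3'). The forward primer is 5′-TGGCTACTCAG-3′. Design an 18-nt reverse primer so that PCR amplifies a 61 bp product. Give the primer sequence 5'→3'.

5'-ACGGAAAGCCCCAATCTC-3'

The forward primer binds at positions 55–65, so a 61 bp product ends at position 55 + 61 − 1 = 115.
The reverse primer anneals to the top strand over positions 98–115, i.e. to GAGATTGGGGCTTTCCGT.
Its sequence written 5'→3' is the reverse complement: ACGGAAAGCCCCAATCTC.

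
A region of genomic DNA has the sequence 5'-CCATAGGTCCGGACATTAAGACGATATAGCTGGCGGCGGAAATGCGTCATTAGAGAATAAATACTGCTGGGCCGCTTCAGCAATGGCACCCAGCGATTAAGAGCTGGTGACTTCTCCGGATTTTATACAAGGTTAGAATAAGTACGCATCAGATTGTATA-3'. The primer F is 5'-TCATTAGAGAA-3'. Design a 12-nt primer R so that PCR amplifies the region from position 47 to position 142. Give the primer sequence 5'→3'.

5'-CTTATTCTAACC-3'

The product's 3' end on the top strand is position 142.
The reverse primer anneals to the top strand over positions 131–142, i.e. to GGTTAGAATAAG.
Its sequence written 5'→3' is the reverse complement: CTTATTCTAACC.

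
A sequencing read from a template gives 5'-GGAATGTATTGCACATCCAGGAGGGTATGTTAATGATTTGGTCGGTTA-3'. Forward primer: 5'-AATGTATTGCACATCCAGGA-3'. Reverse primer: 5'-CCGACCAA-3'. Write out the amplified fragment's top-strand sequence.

5'-AATGTATTGCACATCCAGGAGGGTATGTTAATGATTTGGTCGG-3'

Scanning the template, AATGTATTGCACATCCAGGA occurs at positions 3–22; this primer anneals to the bottom strand there with its 3' end pointing downstream.
Reverse complement of the reverse primer: TTGGTCGG. This occurs on the top strand at positions 38–45.
The product is the template from position 3 through 45 (43 bp).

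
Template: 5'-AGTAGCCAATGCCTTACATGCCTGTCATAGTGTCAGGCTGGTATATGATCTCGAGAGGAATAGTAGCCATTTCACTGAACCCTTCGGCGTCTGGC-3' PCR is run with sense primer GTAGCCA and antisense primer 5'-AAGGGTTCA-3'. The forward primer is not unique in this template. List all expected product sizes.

83 bp, 22 bp

The forward primer GTAGCCA matches the top strand at positions 2–8, 63–69.
The reverse primer's reverse complement is TGAACCCTT, matching at positions 76–84.
Each forward site pairs with the reverse site to give a product ending at position 84: sizes 83, 22 bp.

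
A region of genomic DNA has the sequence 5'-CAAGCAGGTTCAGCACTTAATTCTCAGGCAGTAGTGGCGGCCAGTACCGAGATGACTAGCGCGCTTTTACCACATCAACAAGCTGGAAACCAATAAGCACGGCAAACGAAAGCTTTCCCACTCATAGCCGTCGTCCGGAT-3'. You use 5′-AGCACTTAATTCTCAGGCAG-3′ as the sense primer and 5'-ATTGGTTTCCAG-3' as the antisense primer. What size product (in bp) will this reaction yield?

83 bp

The forward primer matches the template at positions 12–31.
Taking the reverse complement of ATTGGTTTCCAG gives CTGGAAACCAAT, found at positions 83–94 on the template; the primer anneals here to the top strand with its 3' end pointing upstream.
Amplicon spans positions 12–94: 83 bp.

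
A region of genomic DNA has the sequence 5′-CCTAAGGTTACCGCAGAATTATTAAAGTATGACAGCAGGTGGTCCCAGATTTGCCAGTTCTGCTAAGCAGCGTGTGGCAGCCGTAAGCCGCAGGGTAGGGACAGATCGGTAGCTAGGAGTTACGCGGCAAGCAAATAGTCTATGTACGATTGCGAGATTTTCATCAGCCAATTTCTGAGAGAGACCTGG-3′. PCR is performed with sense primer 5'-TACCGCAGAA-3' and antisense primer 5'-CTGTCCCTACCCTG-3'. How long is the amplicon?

96 bp

Forward primer TACCGCAGAA is found on the top strand at positions 9–18.
The reverse primer's reverse complement is CAGGGTAGGGACAG, which matches the template at positions 91–104.
Product length = (reverse-primer end) − (forward-primer start) + 1 = 104 − 9 + 1 = 96 bp.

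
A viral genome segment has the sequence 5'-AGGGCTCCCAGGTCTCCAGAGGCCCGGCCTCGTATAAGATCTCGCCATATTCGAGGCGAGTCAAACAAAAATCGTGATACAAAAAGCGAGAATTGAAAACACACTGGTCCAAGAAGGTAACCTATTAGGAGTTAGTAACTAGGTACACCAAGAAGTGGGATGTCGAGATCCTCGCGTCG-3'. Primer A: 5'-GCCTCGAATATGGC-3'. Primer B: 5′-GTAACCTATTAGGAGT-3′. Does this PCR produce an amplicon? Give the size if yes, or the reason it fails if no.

Primer A (GCCTCGAATATGGC) has reverse complement GCCATATTCGAGGC, which matches the top strand at positions 44–57; primer A anneals to the top strand there with its 3' end pointing upstream toward position 44.
Primer B (GTAACCTATTAGGAGT) matches the top strand directly at positions 117–132; it anneals to the bottom strand with its 3' end pointing downstream toward position 132.
The 3' ends diverge (primer A extends toward position 1, primer B toward position 179), so the primers never converge on a shared product.

No product — the primers' 3' ends point away from each other.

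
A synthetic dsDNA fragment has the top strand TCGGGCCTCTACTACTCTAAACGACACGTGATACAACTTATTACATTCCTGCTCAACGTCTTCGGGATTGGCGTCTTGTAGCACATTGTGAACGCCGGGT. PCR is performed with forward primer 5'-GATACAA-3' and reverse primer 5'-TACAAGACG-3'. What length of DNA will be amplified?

Scanning the template, GATACAA occurs at positions 30–36; this primer anneals to the bottom strand there with its 3' end pointing downstream.
Reverse complement of the reverse primer: CGTCTTGTA. This occurs on the top strand at positions 72–80.
Amplicon spans positions 30–80: 51 bp.

51 bp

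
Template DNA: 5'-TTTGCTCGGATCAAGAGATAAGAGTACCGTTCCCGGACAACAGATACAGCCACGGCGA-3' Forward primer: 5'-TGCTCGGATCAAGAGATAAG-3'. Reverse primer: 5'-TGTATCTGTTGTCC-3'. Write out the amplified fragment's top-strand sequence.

5'-TGCTCGGATCAAGAGATAAGAGTACCGTTCCCGGACAACAGATACA-3'

The forward primer matches the template at positions 3–22.
The reverse primer's reverse complement is GGACAACAGATACA, which matches the template at positions 35–48.
The product is the template from position 3 through 48 (46 bp).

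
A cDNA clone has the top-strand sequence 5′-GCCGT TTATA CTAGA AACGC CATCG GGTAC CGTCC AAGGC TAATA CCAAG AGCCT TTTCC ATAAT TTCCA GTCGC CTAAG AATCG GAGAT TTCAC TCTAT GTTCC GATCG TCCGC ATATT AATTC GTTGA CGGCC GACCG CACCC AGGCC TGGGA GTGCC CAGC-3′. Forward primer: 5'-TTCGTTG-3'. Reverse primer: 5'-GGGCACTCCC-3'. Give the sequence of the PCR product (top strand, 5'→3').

Scanning the template, TTCGTTG occurs at positions 123–129; this primer anneals to the bottom strand there with its 3' end pointing downstream.
Taking the reverse complement of GGGCACTCCC gives GGGAGTGCCC, found at positions 152–161 on the template; the primer anneals here to the top strand with its 3' end pointing upstream.
The product is the template from position 123 through 161 (39 bp).

5'-TTCGTTGACGGCCGACCGCACCCAGGCCTGGGAGTGCCC-3'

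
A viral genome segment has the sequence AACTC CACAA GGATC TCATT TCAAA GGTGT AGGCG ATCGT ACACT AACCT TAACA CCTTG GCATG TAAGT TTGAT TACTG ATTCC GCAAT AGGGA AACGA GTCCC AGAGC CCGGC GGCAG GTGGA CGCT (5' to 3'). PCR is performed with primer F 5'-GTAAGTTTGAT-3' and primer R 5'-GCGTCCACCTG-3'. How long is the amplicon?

64 bp

Scanning the template, GTAAGTTTGAT occurs at positions 65–75; this primer anneals to the bottom strand there with its 3' end pointing downstream.
The reverse primer's reverse complement is CAGGTGGACGC, which matches the template at positions 118–128.
The product runs from position 65 to position 128, so its length is 128 − 65 + 1 = 64 bp.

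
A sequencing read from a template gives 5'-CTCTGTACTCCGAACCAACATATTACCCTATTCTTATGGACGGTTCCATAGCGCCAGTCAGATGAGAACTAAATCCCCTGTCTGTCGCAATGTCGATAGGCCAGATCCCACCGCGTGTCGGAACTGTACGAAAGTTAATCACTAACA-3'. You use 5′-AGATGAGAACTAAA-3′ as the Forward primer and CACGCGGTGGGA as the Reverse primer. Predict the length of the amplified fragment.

58 bp

Scanning the template, AGATGAGAACTAAA occurs at positions 60–73; this primer anneals to the bottom strand there with its 3' end pointing downstream.
Reverse complement of the reverse primer: TCCCACCGCGTG. This occurs on the top strand at positions 106–117.
Product length = (reverse-primer end) − (forward-primer start) + 1 = 117 − 60 + 1 = 58 bp.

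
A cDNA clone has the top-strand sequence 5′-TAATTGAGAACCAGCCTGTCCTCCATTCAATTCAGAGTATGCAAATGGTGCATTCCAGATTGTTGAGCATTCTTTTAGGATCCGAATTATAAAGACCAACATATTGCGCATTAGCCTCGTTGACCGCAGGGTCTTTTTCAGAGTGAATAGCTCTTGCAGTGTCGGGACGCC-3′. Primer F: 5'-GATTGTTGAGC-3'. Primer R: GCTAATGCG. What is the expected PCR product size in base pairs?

58 bp

The forward primer matches the template at positions 58–68.
Taking the reverse complement of GCTAATGCG gives CGCATTAGC, found at positions 107–115 on the template; the primer anneals here to the top strand with its 3' end pointing upstream.
The product runs from position 58 to position 115, so its length is 115 − 58 + 1 = 58 bp.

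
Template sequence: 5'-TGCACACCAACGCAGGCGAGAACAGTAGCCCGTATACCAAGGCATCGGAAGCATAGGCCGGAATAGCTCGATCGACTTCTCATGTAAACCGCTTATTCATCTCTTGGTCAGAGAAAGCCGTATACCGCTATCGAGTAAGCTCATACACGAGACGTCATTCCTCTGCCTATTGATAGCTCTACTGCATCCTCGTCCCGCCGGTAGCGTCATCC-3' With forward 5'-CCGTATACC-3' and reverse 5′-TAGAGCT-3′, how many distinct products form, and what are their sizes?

Two products: 152 bp, 64 bp

The forward primer CCGTATACC matches the top strand at positions 30–38, 118–126.
The reverse primer's reverse complement is AGCTCTA, matching at positions 175–181.
Each forward site pairs with the reverse site to give a product ending at position 181: sizes 152, 64 bp.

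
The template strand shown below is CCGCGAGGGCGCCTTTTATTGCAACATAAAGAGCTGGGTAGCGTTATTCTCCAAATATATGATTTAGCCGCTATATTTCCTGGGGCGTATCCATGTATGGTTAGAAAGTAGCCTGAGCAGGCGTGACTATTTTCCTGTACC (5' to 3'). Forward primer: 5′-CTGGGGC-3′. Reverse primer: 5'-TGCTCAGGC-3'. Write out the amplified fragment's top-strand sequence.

5'-CTGGGGCGTATCCATGTATGGTTAGAAAGTAGCCTGAGCA-3'

Forward primer CTGGGGC is found on the top strand at positions 80–86.
Reverse complement of the reverse primer: GCCTGAGCA. This occurs on the top strand at positions 111–119.
The product is the template from position 80 through 119 (40 bp).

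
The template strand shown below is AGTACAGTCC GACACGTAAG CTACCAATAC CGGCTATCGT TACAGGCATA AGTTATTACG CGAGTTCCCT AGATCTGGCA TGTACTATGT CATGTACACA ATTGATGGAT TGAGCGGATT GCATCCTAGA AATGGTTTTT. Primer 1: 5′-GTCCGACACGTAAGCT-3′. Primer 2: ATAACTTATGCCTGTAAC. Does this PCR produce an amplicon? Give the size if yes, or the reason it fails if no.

Primer 1 (GTCCGACACGTAAGCT) matches the top strand at positions 7–22; it acts as a forward primer.
Primer 2's reverse complement is GTTACAGGCATAAGTTAT, matching the top strand at positions 39–56; it acts as a reverse primer.
The 3' ends face each other across positions 7–56, giving a 50 bp product.

Yes — a 50 bp product.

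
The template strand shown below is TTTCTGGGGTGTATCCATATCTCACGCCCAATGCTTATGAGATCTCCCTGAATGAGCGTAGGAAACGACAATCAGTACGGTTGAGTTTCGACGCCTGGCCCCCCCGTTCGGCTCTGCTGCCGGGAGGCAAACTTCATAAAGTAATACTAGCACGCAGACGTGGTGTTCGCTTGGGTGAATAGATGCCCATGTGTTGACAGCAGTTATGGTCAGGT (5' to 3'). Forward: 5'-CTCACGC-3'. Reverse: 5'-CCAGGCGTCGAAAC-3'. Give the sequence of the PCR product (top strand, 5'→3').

5'-CTCACGCCCAATGCTTATGAGATCTCCCTGAATGAGCGTAGGAAACGACAATCAGTACGGTTGAGTTTCGACGCCTGG-3'

Scanning the template, CTCACGC occurs at positions 21–27; this primer anneals to the bottom strand there with its 3' end pointing downstream.
Taking the reverse complement of CCAGGCGTCGAAAC gives GTTTCGACGCCTGG, found at positions 85–98 on the template; the primer anneals here to the top strand with its 3' end pointing upstream.
The product is the template from position 21 through 98 (78 bp).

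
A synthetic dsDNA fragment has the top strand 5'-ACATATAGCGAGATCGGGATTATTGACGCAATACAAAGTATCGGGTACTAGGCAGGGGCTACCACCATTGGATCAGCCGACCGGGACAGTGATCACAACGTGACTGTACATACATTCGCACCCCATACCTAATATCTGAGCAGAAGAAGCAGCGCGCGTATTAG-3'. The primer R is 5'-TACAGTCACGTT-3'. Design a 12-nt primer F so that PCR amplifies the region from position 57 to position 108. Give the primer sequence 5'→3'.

The reverse primer's reverse complement AACGTGACTGTA matches the template at positions 97–108; the product starts at position 57.
The forward primer is identical to the top strand over positions 57–68: GGCTACCACCAT.

5'-GGCTACCACCAT-3'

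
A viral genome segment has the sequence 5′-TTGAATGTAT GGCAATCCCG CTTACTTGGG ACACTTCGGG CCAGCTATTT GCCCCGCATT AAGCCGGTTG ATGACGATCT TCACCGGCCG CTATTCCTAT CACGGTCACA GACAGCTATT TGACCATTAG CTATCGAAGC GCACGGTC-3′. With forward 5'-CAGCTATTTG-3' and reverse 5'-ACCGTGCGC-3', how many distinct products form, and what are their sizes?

The forward primer CAGCTATTTG matches the top strand at positions 42–51, 113–122.
The reverse primer's reverse complement is GCGCACGGT, matching at positions 139–147.
Each forward site pairs with the reverse site to give a product ending at position 147: sizes 106, 35 bp.

Two products: 106 bp, 35 bp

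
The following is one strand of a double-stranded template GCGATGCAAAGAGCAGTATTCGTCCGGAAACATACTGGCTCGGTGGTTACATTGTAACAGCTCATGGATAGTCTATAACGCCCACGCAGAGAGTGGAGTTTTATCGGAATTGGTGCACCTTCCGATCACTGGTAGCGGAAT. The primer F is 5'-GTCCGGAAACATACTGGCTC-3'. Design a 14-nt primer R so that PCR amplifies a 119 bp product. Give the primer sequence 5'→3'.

The forward primer binds at positions 22–41, so a 119 bp product ends at position 22 + 119 − 1 = 140.
The reverse primer anneals to the top strand over positions 127–140, i.e. to CACTGGTAGCGGAA.
Its sequence written 5'→3' is the reverse complement: TTCCGCTACCAGTG.

5'-TTCCGCTACCAGTG-3'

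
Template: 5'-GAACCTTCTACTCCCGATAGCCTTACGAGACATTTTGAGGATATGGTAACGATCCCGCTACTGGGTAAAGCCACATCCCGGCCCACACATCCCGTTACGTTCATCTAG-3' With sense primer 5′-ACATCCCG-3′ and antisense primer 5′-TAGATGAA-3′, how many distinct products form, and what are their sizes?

The forward primer ACATCCCG matches the top strand at positions 73–80, 87–94.
The reverse primer's reverse complement is TTCATCTA, matching at positions 100–107.
Each forward site pairs with the reverse site to give a product ending at position 107: sizes 35, 21 bp.

Two products: 35 bp, 21 bp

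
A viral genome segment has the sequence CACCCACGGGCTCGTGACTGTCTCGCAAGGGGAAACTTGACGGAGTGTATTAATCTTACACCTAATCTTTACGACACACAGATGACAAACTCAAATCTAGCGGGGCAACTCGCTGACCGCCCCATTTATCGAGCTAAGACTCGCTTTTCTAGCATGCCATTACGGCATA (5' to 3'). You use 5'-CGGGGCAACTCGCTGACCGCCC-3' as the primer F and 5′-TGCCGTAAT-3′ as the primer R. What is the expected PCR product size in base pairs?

67 bp

The forward primer matches the template at positions 101–122.
Reverse complement of the reverse primer: ATTACGGCA. This occurs on the top strand at positions 159–167.
The product runs from position 101 to position 167, so its length is 167 − 101 + 1 = 67 bp.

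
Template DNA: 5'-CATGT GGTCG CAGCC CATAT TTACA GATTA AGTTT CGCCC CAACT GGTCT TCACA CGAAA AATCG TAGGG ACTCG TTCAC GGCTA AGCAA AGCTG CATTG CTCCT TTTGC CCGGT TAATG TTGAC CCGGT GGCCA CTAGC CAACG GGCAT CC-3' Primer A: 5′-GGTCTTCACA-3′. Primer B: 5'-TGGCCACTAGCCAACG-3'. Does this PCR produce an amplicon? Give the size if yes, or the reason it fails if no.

Primer A (GGTCTTCACA) matches the top strand at positions 46–55 (3' end points downstream).
Primer B (TGGCCACTAGCCAACG) also matches the top strand directly, at positions 130–145 — its reverse complement CGTTGGCTAGTGGCCA is not present.
Both primers anneal to the bottom strand with 3' ends pointing the same way, so neither can prime synthesis back toward the other.

No product — both primers anneal to the same strand and extend in the same direction.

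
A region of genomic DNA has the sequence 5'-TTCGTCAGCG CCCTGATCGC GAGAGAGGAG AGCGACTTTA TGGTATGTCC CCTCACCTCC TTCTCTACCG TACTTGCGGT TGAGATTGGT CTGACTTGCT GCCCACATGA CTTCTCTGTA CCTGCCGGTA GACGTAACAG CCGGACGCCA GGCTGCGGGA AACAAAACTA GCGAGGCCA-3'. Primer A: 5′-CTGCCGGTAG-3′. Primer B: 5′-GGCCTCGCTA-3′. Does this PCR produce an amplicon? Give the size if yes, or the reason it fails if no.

Primer A (CTGCCGGTAG) matches the top strand at positions 122–131; it acts as a forward primer.
Primer B's reverse complement is TAGCGAGGCC, matching the top strand at positions 169–178; it acts as a reverse primer.
The 3' ends face each other across positions 122–178, giving a 57 bp product.

Yes — a 57 bp product.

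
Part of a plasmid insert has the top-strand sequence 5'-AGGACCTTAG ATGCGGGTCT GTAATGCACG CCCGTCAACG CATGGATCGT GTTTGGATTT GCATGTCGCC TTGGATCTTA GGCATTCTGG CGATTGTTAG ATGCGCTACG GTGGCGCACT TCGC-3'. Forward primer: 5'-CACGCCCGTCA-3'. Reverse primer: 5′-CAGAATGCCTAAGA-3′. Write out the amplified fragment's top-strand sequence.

Forward primer CACGCCCGTCA is found on the top strand at positions 27–37.
Taking the reverse complement of CAGAATGCCTAAGA gives TCTTAGGCATTCTG, found at positions 76–89 on the template; the primer anneals here to the top strand with its 3' end pointing upstream.
The product is the template from position 27 through 89 (63 bp).

5'-CACGCCCGTCAACGCATGGATCGTGTTTGGATTTGCATGTCGCCTTGGATCTTAGGCATTCTG-3'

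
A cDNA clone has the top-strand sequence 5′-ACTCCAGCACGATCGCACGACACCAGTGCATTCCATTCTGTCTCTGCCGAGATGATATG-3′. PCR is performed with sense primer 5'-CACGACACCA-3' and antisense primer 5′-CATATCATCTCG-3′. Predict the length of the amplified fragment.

44 bp

Scanning the template, CACGACACCA occurs at positions 16–25; this primer anneals to the bottom strand there with its 3' end pointing downstream.
Taking the reverse complement of CATATCATCTCG gives CGAGATGATATG, found at positions 48–59 on the template; the primer anneals here to the top strand with its 3' end pointing upstream.
The product runs from position 16 to position 59, so its length is 59 − 16 + 1 = 44 bp.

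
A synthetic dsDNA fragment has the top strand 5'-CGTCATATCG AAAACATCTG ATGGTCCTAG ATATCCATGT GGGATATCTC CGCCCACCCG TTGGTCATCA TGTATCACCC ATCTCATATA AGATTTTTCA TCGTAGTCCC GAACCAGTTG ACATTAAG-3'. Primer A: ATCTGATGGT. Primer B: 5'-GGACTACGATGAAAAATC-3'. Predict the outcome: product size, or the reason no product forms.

Yes — a 94 bp product.

Primer A (ATCTGATGGT) matches the top strand at positions 16–25; it acts as a forward primer.
Primer B's reverse complement is GATTTTTCATCGTAGTCC, matching the top strand at positions 92–109; it acts as a reverse primer.
The 3' ends face each other across positions 16–109, giving a 94 bp product.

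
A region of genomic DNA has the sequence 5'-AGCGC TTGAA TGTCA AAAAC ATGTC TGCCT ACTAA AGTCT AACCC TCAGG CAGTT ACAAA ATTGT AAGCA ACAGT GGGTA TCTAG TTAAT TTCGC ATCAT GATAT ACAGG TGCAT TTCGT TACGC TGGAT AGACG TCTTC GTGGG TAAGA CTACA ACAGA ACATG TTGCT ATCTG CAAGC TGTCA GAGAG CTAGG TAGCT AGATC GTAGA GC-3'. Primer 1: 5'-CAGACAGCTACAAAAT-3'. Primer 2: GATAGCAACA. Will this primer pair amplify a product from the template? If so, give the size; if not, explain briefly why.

No product — primer 1 has no binding site in the template.

Primer 1 (CAGACAGCTACAAAAT) does not match the top strand, and its reverse complement ATTTTGTAGCTGTCTG does not match either.
With no annealing site for primer 1, no amplification occurs.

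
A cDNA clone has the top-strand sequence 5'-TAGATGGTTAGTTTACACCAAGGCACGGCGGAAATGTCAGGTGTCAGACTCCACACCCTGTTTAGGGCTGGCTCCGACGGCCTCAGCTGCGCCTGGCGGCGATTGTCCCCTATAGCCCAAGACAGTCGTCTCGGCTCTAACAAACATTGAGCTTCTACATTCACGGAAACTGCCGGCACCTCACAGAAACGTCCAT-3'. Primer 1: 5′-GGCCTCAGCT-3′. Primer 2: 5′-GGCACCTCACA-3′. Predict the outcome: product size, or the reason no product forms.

No product — both primers anneal to the same strand and extend in the same direction.

Primer 1 (GGCCTCAGCT) matches the top strand at positions 79–88 (3' end points downstream).
Primer 2 (GGCACCTCACA) also matches the top strand directly, at positions 175–185 — its reverse complement TGTGAGGTGCC is not present.
Both primers anneal to the bottom strand with 3' ends pointing the same way, so neither can prime synthesis back toward the other.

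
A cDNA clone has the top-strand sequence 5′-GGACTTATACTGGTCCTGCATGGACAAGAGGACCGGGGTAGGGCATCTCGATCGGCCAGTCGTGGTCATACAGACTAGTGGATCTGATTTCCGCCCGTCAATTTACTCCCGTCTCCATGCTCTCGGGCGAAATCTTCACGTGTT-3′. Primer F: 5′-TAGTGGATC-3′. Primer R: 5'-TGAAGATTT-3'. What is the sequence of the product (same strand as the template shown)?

Scanning the template, TAGTGGATC occurs at positions 76–84; this primer anneals to the bottom strand there with its 3' end pointing downstream.
Taking the reverse complement of TGAAGATTT gives AAATCTTCA, found at positions 130–138 on the template; the primer anneals here to the top strand with its 3' end pointing upstream.
The product is the template from position 76 through 138 (63 bp).

5'-TAGTGGATCTGATTTCCGCCCGTCAATTTACTCCCGTCTCCATGCTCTCGGGCGAAATCTTCA-3'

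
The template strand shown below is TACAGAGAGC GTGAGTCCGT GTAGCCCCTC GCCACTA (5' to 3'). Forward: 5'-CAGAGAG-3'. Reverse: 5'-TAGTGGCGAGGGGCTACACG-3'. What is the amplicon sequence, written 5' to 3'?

Forward primer CAGAGAG is found on the top strand at positions 3–9.
Reverse complement of the reverse primer: CGTGTAGCCCCTCGCCACTA. This occurs on the top strand at positions 18–37.
The product is the template from position 3 through 37 (35 bp).

5'-CAGAGAGCGTGAGTCCGTGTAGCCCCTCGCCACTA-3'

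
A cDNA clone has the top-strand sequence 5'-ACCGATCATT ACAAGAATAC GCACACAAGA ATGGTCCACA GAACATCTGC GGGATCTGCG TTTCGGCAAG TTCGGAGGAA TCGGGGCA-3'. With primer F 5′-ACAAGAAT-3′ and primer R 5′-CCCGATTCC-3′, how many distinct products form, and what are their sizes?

The forward primer ACAAGAAT matches the top strand at positions 11–18, 25–32.
The reverse primer's reverse complement is GGAATCGGG, matching at positions 77–85.
Each forward site pairs with the reverse site to give a product ending at position 85: sizes 75, 61 bp.

Two products: 75 bp, 61 bp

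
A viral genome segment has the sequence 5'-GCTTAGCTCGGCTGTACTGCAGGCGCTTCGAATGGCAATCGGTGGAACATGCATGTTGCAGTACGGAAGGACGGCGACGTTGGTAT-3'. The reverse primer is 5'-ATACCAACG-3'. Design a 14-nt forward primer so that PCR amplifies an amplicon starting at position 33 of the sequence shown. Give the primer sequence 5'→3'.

5'-TGGCAATCGGTGGA-3'

The reverse primer's reverse complement CGTTGGTAT matches the template at positions 78–86; the product starts at position 33.
The forward primer is identical to the top strand over positions 33–46: TGGCAATCGGTGGA.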